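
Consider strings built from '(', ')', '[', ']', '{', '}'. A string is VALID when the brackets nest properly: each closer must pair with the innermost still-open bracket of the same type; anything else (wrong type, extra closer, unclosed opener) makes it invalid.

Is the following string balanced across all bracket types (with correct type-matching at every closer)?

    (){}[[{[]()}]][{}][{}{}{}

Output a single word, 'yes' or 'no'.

pos 0: push '('; stack = (
pos 1: ')' matches '('; pop; stack = (empty)
pos 2: push '{'; stack = {
pos 3: '}' matches '{'; pop; stack = (empty)
pos 4: push '['; stack = [
pos 5: push '['; stack = [[
pos 6: push '{'; stack = [[{
pos 7: push '['; stack = [[{[
pos 8: ']' matches '['; pop; stack = [[{
pos 9: push '('; stack = [[{(
pos 10: ')' matches '('; pop; stack = [[{
pos 11: '}' matches '{'; pop; stack = [[
pos 12: ']' matches '['; pop; stack = [
pos 13: ']' matches '['; pop; stack = (empty)
pos 14: push '['; stack = [
pos 15: push '{'; stack = [{
pos 16: '}' matches '{'; pop; stack = [
pos 17: ']' matches '['; pop; stack = (empty)
pos 18: push '['; stack = [
pos 19: push '{'; stack = [{
pos 20: '}' matches '{'; pop; stack = [
pos 21: push '{'; stack = [{
pos 22: '}' matches '{'; pop; stack = [
pos 23: push '{'; stack = [{
pos 24: '}' matches '{'; pop; stack = [
end: stack still non-empty ([) → INVALID
Verdict: unclosed openers at end: [ → no

Answer: no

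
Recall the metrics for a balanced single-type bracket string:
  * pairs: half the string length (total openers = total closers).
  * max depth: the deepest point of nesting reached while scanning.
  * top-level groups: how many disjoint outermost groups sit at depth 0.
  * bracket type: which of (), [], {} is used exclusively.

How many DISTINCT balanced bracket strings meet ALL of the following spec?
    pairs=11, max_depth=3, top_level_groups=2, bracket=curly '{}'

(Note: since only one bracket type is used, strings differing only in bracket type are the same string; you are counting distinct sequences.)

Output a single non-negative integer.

Answer: 1526

Derivation:
Spec: pairs=11 depth=3 groups=2
Count(depth <= 3) = 1536
Count(depth <= 2) = 10
Count(depth == 3) = 1536 - 10 = 1526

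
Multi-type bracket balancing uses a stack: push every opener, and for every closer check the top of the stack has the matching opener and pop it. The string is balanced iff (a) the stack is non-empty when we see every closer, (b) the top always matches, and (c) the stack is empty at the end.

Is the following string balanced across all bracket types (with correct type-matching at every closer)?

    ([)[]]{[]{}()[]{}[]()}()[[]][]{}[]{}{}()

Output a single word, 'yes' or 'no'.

pos 0: push '('; stack = (
pos 1: push '['; stack = ([
pos 2: saw closer ')' but top of stack is '[' (expected ']') → INVALID
Verdict: type mismatch at position 2: ')' closes '[' → no

Answer: no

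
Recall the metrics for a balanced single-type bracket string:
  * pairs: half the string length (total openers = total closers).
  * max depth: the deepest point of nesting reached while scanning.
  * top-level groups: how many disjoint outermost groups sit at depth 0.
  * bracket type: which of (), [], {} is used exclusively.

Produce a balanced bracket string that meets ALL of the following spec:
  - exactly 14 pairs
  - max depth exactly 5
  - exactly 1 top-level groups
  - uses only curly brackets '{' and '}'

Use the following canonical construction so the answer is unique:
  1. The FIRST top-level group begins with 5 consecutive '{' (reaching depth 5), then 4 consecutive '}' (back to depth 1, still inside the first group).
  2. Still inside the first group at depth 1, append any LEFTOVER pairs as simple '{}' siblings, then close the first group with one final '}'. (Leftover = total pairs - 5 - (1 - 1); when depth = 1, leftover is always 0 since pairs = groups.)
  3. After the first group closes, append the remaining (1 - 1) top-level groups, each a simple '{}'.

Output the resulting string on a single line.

Spec: pairs=14 depth=5 groups=1
Leftover pairs = 14 - 5 - (1-1) = 9
First group: deep chain of depth 5 + 9 sibling pairs
Remaining 0 groups: simple '{}' each

Answer: {{{{{}}}}{}{}{}{}{}{}{}{}{}}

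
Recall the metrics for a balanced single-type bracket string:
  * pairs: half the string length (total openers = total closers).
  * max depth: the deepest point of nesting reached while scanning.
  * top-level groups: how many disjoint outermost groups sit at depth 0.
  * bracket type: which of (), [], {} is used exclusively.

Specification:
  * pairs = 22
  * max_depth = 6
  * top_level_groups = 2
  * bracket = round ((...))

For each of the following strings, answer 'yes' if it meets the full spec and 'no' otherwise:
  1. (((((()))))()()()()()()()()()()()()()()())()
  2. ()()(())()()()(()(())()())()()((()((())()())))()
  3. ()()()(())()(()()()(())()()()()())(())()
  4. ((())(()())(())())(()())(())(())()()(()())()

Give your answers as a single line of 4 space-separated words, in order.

String 1 '(((((()))))()()()()()()()()()()()()()()())()': depth seq [1 2 3 4 5 6 5 4 3 2 1 2 1 2 1 2 1 2 1 2 1 2 1 2 1 2 1 2 1 2 1 2 1 2 1 2 1 2 1 2 1 0 1 0]
  -> pairs=22 depth=6 groups=2 -> yes
String 2 '()()(())()()()(()(())()())()()((()((())()())))()': depth seq [1 0 1 0 1 2 1 0 1 0 1 0 1 0 1 2 1 2 3 2 1 2 1 2 1 0 1 0 1 0 1 2 3 2 3 4 5 4 3 4 3 4 3 2 1 0 1 0]
  -> pairs=24 depth=5 groups=11 -> no
String 3 '()()()(())()(()()()(())()()()()())(())()': depth seq [1 0 1 0 1 0 1 2 1 0 1 0 1 2 1 2 1 2 1 2 3 2 1 2 1 2 1 2 1 2 1 2 1 0 1 2 1 0 1 0]
  -> pairs=20 depth=3 groups=8 -> no
String 4 '((())(()())(())())(()())(())(())()()(()())()': depth seq [1 2 3 2 1 2 3 2 3 2 1 2 3 2 1 2 1 0 1 2 1 2 1 0 1 2 1 0 1 2 1 0 1 0 1 0 1 2 1 2 1 0 1 0]
  -> pairs=22 depth=3 groups=8 -> no

Answer: yes no no no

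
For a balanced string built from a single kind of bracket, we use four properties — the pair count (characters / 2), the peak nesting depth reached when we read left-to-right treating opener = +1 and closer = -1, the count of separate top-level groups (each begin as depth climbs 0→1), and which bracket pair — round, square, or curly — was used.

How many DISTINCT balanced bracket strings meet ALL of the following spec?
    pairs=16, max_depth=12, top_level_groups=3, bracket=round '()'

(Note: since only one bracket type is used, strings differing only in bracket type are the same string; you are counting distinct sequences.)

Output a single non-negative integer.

Spec: pairs=16 depth=12 groups=3
Count(depth <= 12) = 7020327
Count(depth <= 11) = 7019436
Count(depth == 12) = 7020327 - 7019436 = 891

Answer: 891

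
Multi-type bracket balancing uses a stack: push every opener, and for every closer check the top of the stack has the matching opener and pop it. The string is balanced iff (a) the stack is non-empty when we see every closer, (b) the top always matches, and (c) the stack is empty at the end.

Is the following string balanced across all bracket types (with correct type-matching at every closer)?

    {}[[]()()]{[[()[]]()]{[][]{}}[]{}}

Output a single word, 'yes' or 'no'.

pos 0: push '{'; stack = {
pos 1: '}' matches '{'; pop; stack = (empty)
pos 2: push '['; stack = [
pos 3: push '['; stack = [[
pos 4: ']' matches '['; pop; stack = [
pos 5: push '('; stack = [(
pos 6: ')' matches '('; pop; stack = [
pos 7: push '('; stack = [(
pos 8: ')' matches '('; pop; stack = [
pos 9: ']' matches '['; pop; stack = (empty)
pos 10: push '{'; stack = {
pos 11: push '['; stack = {[
pos 12: push '['; stack = {[[
pos 13: push '('; stack = {[[(
pos 14: ')' matches '('; pop; stack = {[[
pos 15: push '['; stack = {[[[
pos 16: ']' matches '['; pop; stack = {[[
pos 17: ']' matches '['; pop; stack = {[
pos 18: push '('; stack = {[(
pos 19: ')' matches '('; pop; stack = {[
pos 20: ']' matches '['; pop; stack = {
pos 21: push '{'; stack = {{
pos 22: push '['; stack = {{[
pos 23: ']' matches '['; pop; stack = {{
pos 24: push '['; stack = {{[
pos 25: ']' matches '['; pop; stack = {{
pos 26: push '{'; stack = {{{
pos 27: '}' matches '{'; pop; stack = {{
pos 28: '}' matches '{'; pop; stack = {
pos 29: push '['; stack = {[
pos 30: ']' matches '['; pop; stack = {
pos 31: push '{'; stack = {{
pos 32: '}' matches '{'; pop; stack = {
pos 33: '}' matches '{'; pop; stack = (empty)
end: stack empty → VALID
Verdict: properly nested → yes

Answer: yes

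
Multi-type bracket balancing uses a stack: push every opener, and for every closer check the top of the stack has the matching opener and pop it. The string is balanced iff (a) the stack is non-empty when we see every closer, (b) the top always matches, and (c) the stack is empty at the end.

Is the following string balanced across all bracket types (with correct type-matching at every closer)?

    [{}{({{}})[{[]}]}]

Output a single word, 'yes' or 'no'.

pos 0: push '['; stack = [
pos 1: push '{'; stack = [{
pos 2: '}' matches '{'; pop; stack = [
pos 3: push '{'; stack = [{
pos 4: push '('; stack = [{(
pos 5: push '{'; stack = [{({
pos 6: push '{'; stack = [{({{
pos 7: '}' matches '{'; pop; stack = [{({
pos 8: '}' matches '{'; pop; stack = [{(
pos 9: ')' matches '('; pop; stack = [{
pos 10: push '['; stack = [{[
pos 11: push '{'; stack = [{[{
pos 12: push '['; stack = [{[{[
pos 13: ']' matches '['; pop; stack = [{[{
pos 14: '}' matches '{'; pop; stack = [{[
pos 15: ']' matches '['; pop; stack = [{
pos 16: '}' matches '{'; pop; stack = [
pos 17: ']' matches '['; pop; stack = (empty)
end: stack empty → VALID
Verdict: properly nested → yes

Answer: yes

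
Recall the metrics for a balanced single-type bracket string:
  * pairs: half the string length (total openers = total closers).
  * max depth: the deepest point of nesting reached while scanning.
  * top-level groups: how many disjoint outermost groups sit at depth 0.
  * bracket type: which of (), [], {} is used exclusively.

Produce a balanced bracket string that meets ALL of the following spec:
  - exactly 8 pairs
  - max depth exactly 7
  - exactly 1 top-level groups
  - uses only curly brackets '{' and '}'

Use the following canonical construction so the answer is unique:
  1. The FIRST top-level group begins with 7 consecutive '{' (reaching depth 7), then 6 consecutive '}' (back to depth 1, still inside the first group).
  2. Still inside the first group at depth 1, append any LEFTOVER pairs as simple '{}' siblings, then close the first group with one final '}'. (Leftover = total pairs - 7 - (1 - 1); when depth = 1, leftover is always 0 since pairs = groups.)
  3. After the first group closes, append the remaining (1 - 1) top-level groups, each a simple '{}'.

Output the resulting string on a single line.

Answer: {{{{{{{}}}}}}{}}

Derivation:
Spec: pairs=8 depth=7 groups=1
Leftover pairs = 8 - 7 - (1-1) = 1
First group: deep chain of depth 7 + 1 sibling pairs
Remaining 0 groups: simple '{}' each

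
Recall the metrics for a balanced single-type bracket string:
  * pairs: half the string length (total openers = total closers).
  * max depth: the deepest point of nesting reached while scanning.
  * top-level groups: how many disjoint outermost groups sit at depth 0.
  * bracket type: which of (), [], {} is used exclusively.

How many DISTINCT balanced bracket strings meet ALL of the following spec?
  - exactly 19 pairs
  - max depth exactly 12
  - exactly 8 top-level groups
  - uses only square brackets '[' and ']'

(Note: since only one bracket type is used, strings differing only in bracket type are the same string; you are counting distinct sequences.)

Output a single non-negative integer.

Answer: 8

Derivation:
Spec: pairs=19 depth=12 groups=8
Count(depth <= 12) = 14567280
Count(depth <= 11) = 14567272
Count(depth == 12) = 14567280 - 14567272 = 8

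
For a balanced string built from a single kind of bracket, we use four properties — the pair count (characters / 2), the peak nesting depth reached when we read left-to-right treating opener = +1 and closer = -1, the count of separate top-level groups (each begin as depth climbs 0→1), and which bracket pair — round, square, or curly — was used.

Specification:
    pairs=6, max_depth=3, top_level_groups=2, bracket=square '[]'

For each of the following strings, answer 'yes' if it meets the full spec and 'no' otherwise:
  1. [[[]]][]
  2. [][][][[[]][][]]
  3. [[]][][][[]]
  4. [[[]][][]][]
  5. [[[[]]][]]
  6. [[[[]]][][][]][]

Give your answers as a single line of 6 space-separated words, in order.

String 1 '[[[]]][]': depth seq [1 2 3 2 1 0 1 0]
  -> pairs=4 depth=3 groups=2 -> no
String 2 '[][][][[[]][][]]': depth seq [1 0 1 0 1 0 1 2 3 2 1 2 1 2 1 0]
  -> pairs=8 depth=3 groups=4 -> no
String 3 '[[]][][][[]]': depth seq [1 2 1 0 1 0 1 0 1 2 1 0]
  -> pairs=6 depth=2 groups=4 -> no
String 4 '[[[]][][]][]': depth seq [1 2 3 2 1 2 1 2 1 0 1 0]
  -> pairs=6 depth=3 groups=2 -> yes
String 5 '[[[[]]][]]': depth seq [1 2 3 4 3 2 1 2 1 0]
  -> pairs=5 depth=4 groups=1 -> no
String 6 '[[[[]]][][][]][]': depth seq [1 2 3 4 3 2 1 2 1 2 1 2 1 0 1 0]
  -> pairs=8 depth=4 groups=2 -> no

Answer: no no no yes no no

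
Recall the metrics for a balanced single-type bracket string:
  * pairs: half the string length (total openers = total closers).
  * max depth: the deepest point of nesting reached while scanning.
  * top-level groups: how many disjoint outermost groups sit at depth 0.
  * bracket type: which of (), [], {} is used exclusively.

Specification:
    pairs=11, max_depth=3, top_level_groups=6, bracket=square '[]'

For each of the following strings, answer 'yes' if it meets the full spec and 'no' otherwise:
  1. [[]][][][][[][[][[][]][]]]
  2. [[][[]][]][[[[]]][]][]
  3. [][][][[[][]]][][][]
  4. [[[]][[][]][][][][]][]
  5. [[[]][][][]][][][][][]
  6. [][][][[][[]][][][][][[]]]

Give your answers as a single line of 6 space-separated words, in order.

String 1 '[[]][][][][[][[][[][]][]]]': depth seq [1 2 1 0 1 0 1 0 1 0 1 2 1 2 3 2 3 4 3 4 3 2 3 2 1 0]
  -> pairs=13 depth=4 groups=5 -> no
String 2 '[[][[]][]][[[[]]][]][]': depth seq [1 2 1 2 3 2 1 2 1 0 1 2 3 4 3 2 1 2 1 0 1 0]
  -> pairs=11 depth=4 groups=3 -> no
String 3 '[][][][[[][]]][][][]': depth seq [1 0 1 0 1 0 1 2 3 2 3 2 1 0 1 0 1 0 1 0]
  -> pairs=10 depth=3 groups=7 -> no
String 4 '[[[]][[][]][][][][]][]': depth seq [1 2 3 2 1 2 3 2 3 2 1 2 1 2 1 2 1 2 1 0 1 0]
  -> pairs=11 depth=3 groups=2 -> no
String 5 '[[[]][][][]][][][][][]': depth seq [1 2 3 2 1 2 1 2 1 2 1 0 1 0 1 0 1 0 1 0 1 0]
  -> pairs=11 depth=3 groups=6 -> yes
String 6 '[][][][[][[]][][][][][[]]]': depth seq [1 0 1 0 1 0 1 2 1 2 3 2 1 2 1 2 1 2 1 2 1 2 3 2 1 0]
  -> pairs=13 depth=3 groups=4 -> no

Answer: no no no no yes no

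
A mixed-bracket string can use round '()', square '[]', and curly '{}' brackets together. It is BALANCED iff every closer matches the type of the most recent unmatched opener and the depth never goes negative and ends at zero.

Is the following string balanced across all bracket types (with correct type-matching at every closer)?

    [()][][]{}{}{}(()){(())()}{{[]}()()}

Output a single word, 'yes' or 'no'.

Answer: yes

Derivation:
pos 0: push '['; stack = [
pos 1: push '('; stack = [(
pos 2: ')' matches '('; pop; stack = [
pos 3: ']' matches '['; pop; stack = (empty)
pos 4: push '['; stack = [
pos 5: ']' matches '['; pop; stack = (empty)
pos 6: push '['; stack = [
pos 7: ']' matches '['; pop; stack = (empty)
pos 8: push '{'; stack = {
pos 9: '}' matches '{'; pop; stack = (empty)
pos 10: push '{'; stack = {
pos 11: '}' matches '{'; pop; stack = (empty)
pos 12: push '{'; stack = {
pos 13: '}' matches '{'; pop; stack = (empty)
pos 14: push '('; stack = (
pos 15: push '('; stack = ((
pos 16: ')' matches '('; pop; stack = (
pos 17: ')' matches '('; pop; stack = (empty)
pos 18: push '{'; stack = {
pos 19: push '('; stack = {(
pos 20: push '('; stack = {((
pos 21: ')' matches '('; pop; stack = {(
pos 22: ')' matches '('; pop; stack = {
pos 23: push '('; stack = {(
pos 24: ')' matches '('; pop; stack = {
pos 25: '}' matches '{'; pop; stack = (empty)
pos 26: push '{'; stack = {
pos 27: push '{'; stack = {{
pos 28: push '['; stack = {{[
pos 29: ']' matches '['; pop; stack = {{
pos 30: '}' matches '{'; pop; stack = {
pos 31: push '('; stack = {(
pos 32: ')' matches '('; pop; stack = {
pos 33: push '('; stack = {(
pos 34: ')' matches '('; pop; stack = {
pos 35: '}' matches '{'; pop; stack = (empty)
end: stack empty → VALID
Verdict: properly nested → yes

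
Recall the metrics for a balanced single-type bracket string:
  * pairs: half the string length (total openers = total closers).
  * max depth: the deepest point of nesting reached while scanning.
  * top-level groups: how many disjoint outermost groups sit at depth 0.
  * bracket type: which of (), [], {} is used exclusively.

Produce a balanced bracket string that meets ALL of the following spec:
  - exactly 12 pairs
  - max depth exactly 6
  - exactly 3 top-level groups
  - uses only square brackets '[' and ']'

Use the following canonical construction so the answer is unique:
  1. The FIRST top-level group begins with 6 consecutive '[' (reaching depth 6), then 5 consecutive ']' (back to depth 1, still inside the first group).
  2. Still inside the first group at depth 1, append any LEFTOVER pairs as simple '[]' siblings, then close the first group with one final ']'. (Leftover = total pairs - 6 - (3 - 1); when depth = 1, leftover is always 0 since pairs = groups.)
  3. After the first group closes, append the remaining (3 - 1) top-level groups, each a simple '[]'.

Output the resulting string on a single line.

Answer: [[[[[[]]]]][][][][]][][]

Derivation:
Spec: pairs=12 depth=6 groups=3
Leftover pairs = 12 - 6 - (3-1) = 4
First group: deep chain of depth 6 + 4 sibling pairs
Remaining 2 groups: simple '[]' each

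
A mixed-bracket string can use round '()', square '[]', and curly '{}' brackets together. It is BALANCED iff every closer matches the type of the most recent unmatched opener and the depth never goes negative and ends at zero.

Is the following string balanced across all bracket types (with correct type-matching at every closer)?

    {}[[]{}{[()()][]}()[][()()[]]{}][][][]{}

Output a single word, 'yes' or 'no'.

pos 0: push '{'; stack = {
pos 1: '}' matches '{'; pop; stack = (empty)
pos 2: push '['; stack = [
pos 3: push '['; stack = [[
pos 4: ']' matches '['; pop; stack = [
pos 5: push '{'; stack = [{
pos 6: '}' matches '{'; pop; stack = [
pos 7: push '{'; stack = [{
pos 8: push '['; stack = [{[
pos 9: push '('; stack = [{[(
pos 10: ')' matches '('; pop; stack = [{[
pos 11: push '('; stack = [{[(
pos 12: ')' matches '('; pop; stack = [{[
pos 13: ']' matches '['; pop; stack = [{
pos 14: push '['; stack = [{[
pos 15: ']' matches '['; pop; stack = [{
pos 16: '}' matches '{'; pop; stack = [
pos 17: push '('; stack = [(
pos 18: ')' matches '('; pop; stack = [
pos 19: push '['; stack = [[
pos 20: ']' matches '['; pop; stack = [
pos 21: push '['; stack = [[
pos 22: push '('; stack = [[(
pos 23: ')' matches '('; pop; stack = [[
pos 24: push '('; stack = [[(
pos 25: ')' matches '('; pop; stack = [[
pos 26: push '['; stack = [[[
pos 27: ']' matches '['; pop; stack = [[
pos 28: ']' matches '['; pop; stack = [
pos 29: push '{'; stack = [{
pos 30: '}' matches '{'; pop; stack = [
pos 31: ']' matches '['; pop; stack = (empty)
pos 32: push '['; stack = [
pos 33: ']' matches '['; pop; stack = (empty)
pos 34: push '['; stack = [
pos 35: ']' matches '['; pop; stack = (empty)
pos 36: push '['; stack = [
pos 37: ']' matches '['; pop; stack = (empty)
pos 38: push '{'; stack = {
pos 39: '}' matches '{'; pop; stack = (empty)
end: stack empty → VALID
Verdict: properly nested → yes

Answer: yes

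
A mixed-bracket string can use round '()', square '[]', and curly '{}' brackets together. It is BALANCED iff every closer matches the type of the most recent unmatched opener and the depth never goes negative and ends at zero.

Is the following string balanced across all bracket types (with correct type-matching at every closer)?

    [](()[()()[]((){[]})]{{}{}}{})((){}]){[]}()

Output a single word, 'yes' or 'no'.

Answer: no

Derivation:
pos 0: push '['; stack = [
pos 1: ']' matches '['; pop; stack = (empty)
pos 2: push '('; stack = (
pos 3: push '('; stack = ((
pos 4: ')' matches '('; pop; stack = (
pos 5: push '['; stack = ([
pos 6: push '('; stack = ([(
pos 7: ')' matches '('; pop; stack = ([
pos 8: push '('; stack = ([(
pos 9: ')' matches '('; pop; stack = ([
pos 10: push '['; stack = ([[
pos 11: ']' matches '['; pop; stack = ([
pos 12: push '('; stack = ([(
pos 13: push '('; stack = ([((
pos 14: ')' matches '('; pop; stack = ([(
pos 15: push '{'; stack = ([({
pos 16: push '['; stack = ([({[
pos 17: ']' matches '['; pop; stack = ([({
pos 18: '}' matches '{'; pop; stack = ([(
pos 19: ')' matches '('; pop; stack = ([
pos 20: ']' matches '['; pop; stack = (
pos 21: push '{'; stack = ({
pos 22: push '{'; stack = ({{
pos 23: '}' matches '{'; pop; stack = ({
pos 24: push '{'; stack = ({{
pos 25: '}' matches '{'; pop; stack = ({
pos 26: '}' matches '{'; pop; stack = (
pos 27: push '{'; stack = ({
pos 28: '}' matches '{'; pop; stack = (
pos 29: ')' matches '('; pop; stack = (empty)
pos 30: push '('; stack = (
pos 31: push '('; stack = ((
pos 32: ')' matches '('; pop; stack = (
pos 33: push '{'; stack = ({
pos 34: '}' matches '{'; pop; stack = (
pos 35: saw closer ']' but top of stack is '(' (expected ')') → INVALID
Verdict: type mismatch at position 35: ']' closes '(' → no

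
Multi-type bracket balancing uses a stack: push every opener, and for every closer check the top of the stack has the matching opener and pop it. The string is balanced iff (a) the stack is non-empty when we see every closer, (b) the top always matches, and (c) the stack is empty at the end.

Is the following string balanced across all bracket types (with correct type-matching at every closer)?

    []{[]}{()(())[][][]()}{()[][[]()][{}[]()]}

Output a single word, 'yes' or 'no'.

pos 0: push '['; stack = [
pos 1: ']' matches '['; pop; stack = (empty)
pos 2: push '{'; stack = {
pos 3: push '['; stack = {[
pos 4: ']' matches '['; pop; stack = {
pos 5: '}' matches '{'; pop; stack = (empty)
pos 6: push '{'; stack = {
pos 7: push '('; stack = {(
pos 8: ')' matches '('; pop; stack = {
pos 9: push '('; stack = {(
pos 10: push '('; stack = {((
pos 11: ')' matches '('; pop; stack = {(
pos 12: ')' matches '('; pop; stack = {
pos 13: push '['; stack = {[
pos 14: ']' matches '['; pop; stack = {
pos 15: push '['; stack = {[
pos 16: ']' matches '['; pop; stack = {
pos 17: push '['; stack = {[
pos 18: ']' matches '['; pop; stack = {
pos 19: push '('; stack = {(
pos 20: ')' matches '('; pop; stack = {
pos 21: '}' matches '{'; pop; stack = (empty)
pos 22: push '{'; stack = {
pos 23: push '('; stack = {(
pos 24: ')' matches '('; pop; stack = {
pos 25: push '['; stack = {[
pos 26: ']' matches '['; pop; stack = {
pos 27: push '['; stack = {[
pos 28: push '['; stack = {[[
pos 29: ']' matches '['; pop; stack = {[
pos 30: push '('; stack = {[(
pos 31: ')' matches '('; pop; stack = {[
pos 32: ']' matches '['; pop; stack = {
pos 33: push '['; stack = {[
pos 34: push '{'; stack = {[{
pos 35: '}' matches '{'; pop; stack = {[
pos 36: push '['; stack = {[[
pos 37: ']' matches '['; pop; stack = {[
pos 38: push '('; stack = {[(
pos 39: ')' matches '('; pop; stack = {[
pos 40: ']' matches '['; pop; stack = {
pos 41: '}' matches '{'; pop; stack = (empty)
end: stack empty → VALID
Verdict: properly nested → yes

Answer: yes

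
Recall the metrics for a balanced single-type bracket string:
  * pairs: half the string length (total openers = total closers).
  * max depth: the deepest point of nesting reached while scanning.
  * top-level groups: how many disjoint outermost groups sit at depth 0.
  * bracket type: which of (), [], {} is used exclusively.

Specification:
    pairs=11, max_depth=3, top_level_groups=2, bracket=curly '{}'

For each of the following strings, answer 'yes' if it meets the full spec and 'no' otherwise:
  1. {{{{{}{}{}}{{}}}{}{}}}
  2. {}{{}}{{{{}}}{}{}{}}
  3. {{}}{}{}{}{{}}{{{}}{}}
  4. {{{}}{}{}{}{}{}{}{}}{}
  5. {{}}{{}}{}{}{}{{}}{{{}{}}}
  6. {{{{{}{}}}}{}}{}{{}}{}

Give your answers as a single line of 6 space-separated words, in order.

String 1 '{{{{{}{}{}}{{}}}{}{}}}': depth seq [1 2 3 4 5 4 5 4 5 4 3 4 5 4 3 2 3 2 3 2 1 0]
  -> pairs=11 depth=5 groups=1 -> no
String 2 '{}{{}}{{{{}}}{}{}{}}': depth seq [1 0 1 2 1 0 1 2 3 4 3 2 1 2 1 2 1 2 1 0]
  -> pairs=10 depth=4 groups=3 -> no
String 3 '{{}}{}{}{}{{}}{{{}}{}}': depth seq [1 2 1 0 1 0 1 0 1 0 1 2 1 0 1 2 3 2 1 2 1 0]
  -> pairs=11 depth=3 groups=6 -> no
String 4 '{{{}}{}{}{}{}{}{}{}}{}': depth seq [1 2 3 2 1 2 1 2 1 2 1 2 1 2 1 2 1 2 1 0 1 0]
  -> pairs=11 depth=3 groups=2 -> yes
String 5 '{{}}{{}}{}{}{}{{}}{{{}{}}}': depth seq [1 2 1 0 1 2 1 0 1 0 1 0 1 0 1 2 1 0 1 2 3 2 3 2 1 0]
  -> pairs=13 depth=3 groups=7 -> no
String 6 '{{{{{}{}}}}{}}{}{{}}{}': depth seq [1 2 3 4 5 4 5 4 3 2 1 2 1 0 1 0 1 2 1 0 1 0]
  -> pairs=11 depth=5 groups=4 -> no

Answer: no no no yes no no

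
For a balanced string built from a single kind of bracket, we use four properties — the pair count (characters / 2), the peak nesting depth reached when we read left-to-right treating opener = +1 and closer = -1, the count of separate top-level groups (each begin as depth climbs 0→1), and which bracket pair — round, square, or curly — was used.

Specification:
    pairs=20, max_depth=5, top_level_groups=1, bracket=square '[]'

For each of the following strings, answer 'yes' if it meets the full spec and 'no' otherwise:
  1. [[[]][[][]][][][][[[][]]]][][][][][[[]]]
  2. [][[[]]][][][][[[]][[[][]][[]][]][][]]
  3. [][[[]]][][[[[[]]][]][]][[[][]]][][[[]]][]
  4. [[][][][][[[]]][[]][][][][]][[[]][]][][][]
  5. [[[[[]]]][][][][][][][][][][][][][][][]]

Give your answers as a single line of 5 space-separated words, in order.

String 1 '[[[]][[][]][][][][[[][]]]][][][][][[[]]]': depth seq [1 2 3 2 1 2 3 2 3 2 1 2 1 2 1 2 1 2 3 4 3 4 3 2 1 0 1 0 1 0 1 0 1 0 1 2 3 2 1 0]
  -> pairs=20 depth=4 groups=6 -> no
String 2 '[][[[]]][][][][[[]][[[][]][[]][]][][]]': depth seq [1 0 1 2 3 2 1 0 1 0 1 0 1 0 1 2 3 2 1 2 3 4 3 4 3 2 3 4 3 2 3 2 1 2 1 2 1 0]
  -> pairs=19 depth=4 groups=6 -> no
String 3 '[][[[]]][][[[[[]]][]][]][[[][]]][][[[]]][]': depth seq [1 0 1 2 3 2 1 0 1 0 1 2 3 4 5 4 3 2 3 2 1 2 1 0 1 2 3 2 3 2 1 0 1 0 1 2 3 2 1 0 1 0]
  -> pairs=21 depth=5 groups=8 -> no
String 4 '[[][][][][[[]]][[]][][][][]][[[]][]][][][]': depth seq [1 2 1 2 1 2 1 2 1 2 3 4 3 2 1 2 3 2 1 2 1 2 1 2 1 2 1 0 1 2 3 2 1 2 1 0 1 0 1 0 1 0]
  -> pairs=21 depth=4 groups=5 -> no
String 5 '[[[[[]]]][][][][][][][][][][][][][][][]]': depth seq [1 2 3 4 5 4 3 2 1 2 1 2 1 2 1 2 1 2 1 2 1 2 1 2 1 2 1 2 1 2 1 2 1 2 1 2 1 2 1 0]
  -> pairs=20 depth=5 groups=1 -> yes

Answer: no no no no yes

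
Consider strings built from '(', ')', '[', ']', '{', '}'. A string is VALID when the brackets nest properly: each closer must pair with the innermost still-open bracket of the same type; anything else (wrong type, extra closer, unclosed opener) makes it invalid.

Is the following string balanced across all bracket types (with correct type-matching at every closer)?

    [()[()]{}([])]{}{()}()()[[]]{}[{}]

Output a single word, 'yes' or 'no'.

pos 0: push '['; stack = [
pos 1: push '('; stack = [(
pos 2: ')' matches '('; pop; stack = [
pos 3: push '['; stack = [[
pos 4: push '('; stack = [[(
pos 5: ')' matches '('; pop; stack = [[
pos 6: ']' matches '['; pop; stack = [
pos 7: push '{'; stack = [{
pos 8: '}' matches '{'; pop; stack = [
pos 9: push '('; stack = [(
pos 10: push '['; stack = [([
pos 11: ']' matches '['; pop; stack = [(
pos 12: ')' matches '('; pop; stack = [
pos 13: ']' matches '['; pop; stack = (empty)
pos 14: push '{'; stack = {
pos 15: '}' matches '{'; pop; stack = (empty)
pos 16: push '{'; stack = {
pos 17: push '('; stack = {(
pos 18: ')' matches '('; pop; stack = {
pos 19: '}' matches '{'; pop; stack = (empty)
pos 20: push '('; stack = (
pos 21: ')' matches '('; pop; stack = (empty)
pos 22: push '('; stack = (
pos 23: ')' matches '('; pop; stack = (empty)
pos 24: push '['; stack = [
pos 25: push '['; stack = [[
pos 26: ']' matches '['; pop; stack = [
pos 27: ']' matches '['; pop; stack = (empty)
pos 28: push '{'; stack = {
pos 29: '}' matches '{'; pop; stack = (empty)
pos 30: push '['; stack = [
pos 31: push '{'; stack = [{
pos 32: '}' matches '{'; pop; stack = [
pos 33: ']' matches '['; pop; stack = (empty)
end: stack empty → VALID
Verdict: properly nested → yes

Answer: yes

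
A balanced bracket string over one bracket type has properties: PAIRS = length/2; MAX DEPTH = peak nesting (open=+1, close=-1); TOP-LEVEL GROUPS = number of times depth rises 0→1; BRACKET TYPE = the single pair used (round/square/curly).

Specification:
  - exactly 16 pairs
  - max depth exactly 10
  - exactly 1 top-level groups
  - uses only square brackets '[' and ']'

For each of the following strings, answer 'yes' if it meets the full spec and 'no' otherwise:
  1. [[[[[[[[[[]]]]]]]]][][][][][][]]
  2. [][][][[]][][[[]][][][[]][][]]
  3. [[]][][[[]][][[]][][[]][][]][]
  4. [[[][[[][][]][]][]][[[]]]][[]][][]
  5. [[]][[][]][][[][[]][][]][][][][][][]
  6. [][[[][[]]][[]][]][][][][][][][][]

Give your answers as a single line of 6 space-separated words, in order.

String 1 '[[[[[[[[[[]]]]]]]]][][][][][][]]': depth seq [1 2 3 4 5 6 7 8 9 10 9 8 7 6 5 4 3 2 1 2 1 2 1 2 1 2 1 2 1 2 1 0]
  -> pairs=16 depth=10 groups=1 -> yes
String 2 '[][][][[]][][[[]][][][[]][][]]': depth seq [1 0 1 0 1 0 1 2 1 0 1 0 1 2 3 2 1 2 1 2 1 2 3 2 1 2 1 2 1 0]
  -> pairs=15 depth=3 groups=6 -> no
String 3 '[[]][][[[]][][[]][][[]][][]][]': depth seq [1 2 1 0 1 0 1 2 3 2 1 2 1 2 3 2 1 2 1 2 3 2 1 2 1 2 1 0 1 0]
  -> pairs=15 depth=3 groups=4 -> no
String 4 '[[[][[[][][]][]][]][[[]]]][[]][][]': depth seq [1 2 3 2 3 4 5 4 5 4 5 4 3 4 3 2 3 2 1 2 3 4 3 2 1 0 1 2 1 0 1 0 1 0]
  -> pairs=17 depth=5 groups=4 -> no
String 5 '[[]][[][]][][[][[]][][]][][][][][][]': depth seq [1 2 1 0 1 2 1 2 1 0 1 0 1 2 1 2 3 2 1 2 1 2 1 0 1 0 1 0 1 0 1 0 1 0 1 0]
  -> pairs=18 depth=3 groups=10 -> no
String 6 '[][[[][[]]][[]][]][][][][][][][][]': depth seq [1 0 1 2 3 2 3 4 3 2 1 2 3 2 1 2 1 0 1 0 1 0 1 0 1 0 1 0 1 0 1 0 1 0]
  -> pairs=17 depth=4 groups=10 -> no

Answer: yes no no no no no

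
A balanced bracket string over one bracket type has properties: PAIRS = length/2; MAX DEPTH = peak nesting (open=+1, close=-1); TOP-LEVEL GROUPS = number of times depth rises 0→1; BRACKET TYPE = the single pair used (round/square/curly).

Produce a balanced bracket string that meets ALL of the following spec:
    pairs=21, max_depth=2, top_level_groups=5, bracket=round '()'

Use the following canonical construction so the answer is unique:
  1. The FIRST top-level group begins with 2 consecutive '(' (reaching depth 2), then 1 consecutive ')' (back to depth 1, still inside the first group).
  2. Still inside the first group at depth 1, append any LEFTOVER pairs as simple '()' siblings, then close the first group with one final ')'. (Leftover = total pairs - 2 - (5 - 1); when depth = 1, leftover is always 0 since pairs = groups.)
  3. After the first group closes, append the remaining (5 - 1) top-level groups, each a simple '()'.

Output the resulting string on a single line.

Answer: (()()()()()()()()()()()()()()()())()()()()

Derivation:
Spec: pairs=21 depth=2 groups=5
Leftover pairs = 21 - 2 - (5-1) = 15
First group: deep chain of depth 2 + 15 sibling pairs
Remaining 4 groups: simple '()' each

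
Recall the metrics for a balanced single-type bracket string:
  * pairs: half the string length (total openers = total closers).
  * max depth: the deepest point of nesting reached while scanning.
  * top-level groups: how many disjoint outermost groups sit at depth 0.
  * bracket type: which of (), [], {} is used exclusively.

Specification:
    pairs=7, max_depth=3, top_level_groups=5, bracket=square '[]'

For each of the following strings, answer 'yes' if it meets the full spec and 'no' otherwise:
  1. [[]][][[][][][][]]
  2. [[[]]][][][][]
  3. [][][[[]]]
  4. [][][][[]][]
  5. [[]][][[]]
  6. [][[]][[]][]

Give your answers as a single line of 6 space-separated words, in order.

Answer: no yes no no no no

Derivation:
String 1 '[[]][][[][][][][]]': depth seq [1 2 1 0 1 0 1 2 1 2 1 2 1 2 1 2 1 0]
  -> pairs=9 depth=2 groups=3 -> no
String 2 '[[[]]][][][][]': depth seq [1 2 3 2 1 0 1 0 1 0 1 0 1 0]
  -> pairs=7 depth=3 groups=5 -> yes
String 3 '[][][[[]]]': depth seq [1 0 1 0 1 2 3 2 1 0]
  -> pairs=5 depth=3 groups=3 -> no
String 4 '[][][][[]][]': depth seq [1 0 1 0 1 0 1 2 1 0 1 0]
  -> pairs=6 depth=2 groups=5 -> no
String 5 '[[]][][[]]': depth seq [1 2 1 0 1 0 1 2 1 0]
  -> pairs=5 depth=2 groups=3 -> no
String 6 '[][[]][[]][]': depth seq [1 0 1 2 1 0 1 2 1 0 1 0]
  -> pairs=6 depth=2 groups=4 -> no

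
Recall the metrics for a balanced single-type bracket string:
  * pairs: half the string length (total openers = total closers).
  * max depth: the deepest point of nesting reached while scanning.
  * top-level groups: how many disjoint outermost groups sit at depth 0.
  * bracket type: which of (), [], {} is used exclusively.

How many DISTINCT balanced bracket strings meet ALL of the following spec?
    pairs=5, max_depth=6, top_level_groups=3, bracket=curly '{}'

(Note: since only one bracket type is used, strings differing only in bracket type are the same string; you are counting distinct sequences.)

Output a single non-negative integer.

Spec: pairs=5 depth=6 groups=3
Count(depth <= 6) = 9
Count(depth <= 5) = 9
Count(depth == 6) = 9 - 9 = 0

Answer: 0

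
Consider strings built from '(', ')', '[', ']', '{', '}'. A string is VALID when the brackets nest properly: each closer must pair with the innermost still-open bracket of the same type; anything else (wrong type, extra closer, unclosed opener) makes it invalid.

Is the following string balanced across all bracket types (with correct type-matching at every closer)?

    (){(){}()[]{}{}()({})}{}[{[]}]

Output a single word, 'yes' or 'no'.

Answer: yes

Derivation:
pos 0: push '('; stack = (
pos 1: ')' matches '('; pop; stack = (empty)
pos 2: push '{'; stack = {
pos 3: push '('; stack = {(
pos 4: ')' matches '('; pop; stack = {
pos 5: push '{'; stack = {{
pos 6: '}' matches '{'; pop; stack = {
pos 7: push '('; stack = {(
pos 8: ')' matches '('; pop; stack = {
pos 9: push '['; stack = {[
pos 10: ']' matches '['; pop; stack = {
pos 11: push '{'; stack = {{
pos 12: '}' matches '{'; pop; stack = {
pos 13: push '{'; stack = {{
pos 14: '}' matches '{'; pop; stack = {
pos 15: push '('; stack = {(
pos 16: ')' matches '('; pop; stack = {
pos 17: push '('; stack = {(
pos 18: push '{'; stack = {({
pos 19: '}' matches '{'; pop; stack = {(
pos 20: ')' matches '('; pop; stack = {
pos 21: '}' matches '{'; pop; stack = (empty)
pos 22: push '{'; stack = {
pos 23: '}' matches '{'; pop; stack = (empty)
pos 24: push '['; stack = [
pos 25: push '{'; stack = [{
pos 26: push '['; stack = [{[
pos 27: ']' matches '['; pop; stack = [{
pos 28: '}' matches '{'; pop; stack = [
pos 29: ']' matches '['; pop; stack = (empty)
end: stack empty → VALID
Verdict: properly nested → yes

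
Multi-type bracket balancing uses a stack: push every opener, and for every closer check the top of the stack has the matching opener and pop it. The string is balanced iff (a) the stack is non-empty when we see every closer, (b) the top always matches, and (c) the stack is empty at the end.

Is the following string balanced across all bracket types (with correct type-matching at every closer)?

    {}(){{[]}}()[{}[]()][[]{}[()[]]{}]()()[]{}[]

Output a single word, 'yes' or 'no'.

Answer: yes

Derivation:
pos 0: push '{'; stack = {
pos 1: '}' matches '{'; pop; stack = (empty)
pos 2: push '('; stack = (
pos 3: ')' matches '('; pop; stack = (empty)
pos 4: push '{'; stack = {
pos 5: push '{'; stack = {{
pos 6: push '['; stack = {{[
pos 7: ']' matches '['; pop; stack = {{
pos 8: '}' matches '{'; pop; stack = {
pos 9: '}' matches '{'; pop; stack = (empty)
pos 10: push '('; stack = (
pos 11: ')' matches '('; pop; stack = (empty)
pos 12: push '['; stack = [
pos 13: push '{'; stack = [{
pos 14: '}' matches '{'; pop; stack = [
pos 15: push '['; stack = [[
pos 16: ']' matches '['; pop; stack = [
pos 17: push '('; stack = [(
pos 18: ')' matches '('; pop; stack = [
pos 19: ']' matches '['; pop; stack = (empty)
pos 20: push '['; stack = [
pos 21: push '['; stack = [[
pos 22: ']' matches '['; pop; stack = [
pos 23: push '{'; stack = [{
pos 24: '}' matches '{'; pop; stack = [
pos 25: push '['; stack = [[
pos 26: push '('; stack = [[(
pos 27: ')' matches '('; pop; stack = [[
pos 28: push '['; stack = [[[
pos 29: ']' matches '['; pop; stack = [[
pos 30: ']' matches '['; pop; stack = [
pos 31: push '{'; stack = [{
pos 32: '}' matches '{'; pop; stack = [
pos 33: ']' matches '['; pop; stack = (empty)
pos 34: push '('; stack = (
pos 35: ')' matches '('; pop; stack = (empty)
pos 36: push '('; stack = (
pos 37: ')' matches '('; pop; stack = (empty)
pos 38: push '['; stack = [
pos 39: ']' matches '['; pop; stack = (empty)
pos 40: push '{'; stack = {
pos 41: '}' matches '{'; pop; stack = (empty)
pos 42: push '['; stack = [
pos 43: ']' matches '['; pop; stack = (empty)
end: stack empty → VALID
Verdict: properly nested → yes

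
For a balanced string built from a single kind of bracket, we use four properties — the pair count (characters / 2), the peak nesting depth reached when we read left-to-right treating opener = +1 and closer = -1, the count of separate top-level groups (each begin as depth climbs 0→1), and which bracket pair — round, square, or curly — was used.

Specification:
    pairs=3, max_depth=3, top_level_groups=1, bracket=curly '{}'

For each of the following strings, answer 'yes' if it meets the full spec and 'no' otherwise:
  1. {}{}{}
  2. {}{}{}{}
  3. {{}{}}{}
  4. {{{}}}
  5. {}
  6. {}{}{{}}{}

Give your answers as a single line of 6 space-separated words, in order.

String 1 '{}{}{}': depth seq [1 0 1 0 1 0]
  -> pairs=3 depth=1 groups=3 -> no
String 2 '{}{}{}{}': depth seq [1 0 1 0 1 0 1 0]
  -> pairs=4 depth=1 groups=4 -> no
String 3 '{{}{}}{}': depth seq [1 2 1 2 1 0 1 0]
  -> pairs=4 depth=2 groups=2 -> no
String 4 '{{{}}}': depth seq [1 2 3 2 1 0]
  -> pairs=3 depth=3 groups=1 -> yes
String 5 '{}': depth seq [1 0]
  -> pairs=1 depth=1 groups=1 -> no
String 6 '{}{}{{}}{}': depth seq [1 0 1 0 1 2 1 0 1 0]
  -> pairs=5 depth=2 groups=4 -> no

Answer: no no no yes no no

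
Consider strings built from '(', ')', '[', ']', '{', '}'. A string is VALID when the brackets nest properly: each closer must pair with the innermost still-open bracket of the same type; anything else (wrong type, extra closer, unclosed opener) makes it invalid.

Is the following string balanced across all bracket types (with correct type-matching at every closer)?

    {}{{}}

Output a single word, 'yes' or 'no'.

Answer: yes

Derivation:
pos 0: push '{'; stack = {
pos 1: '}' matches '{'; pop; stack = (empty)
pos 2: push '{'; stack = {
pos 3: push '{'; stack = {{
pos 4: '}' matches '{'; pop; stack = {
pos 5: '}' matches '{'; pop; stack = (empty)
end: stack empty → VALID
Verdict: properly nested → yes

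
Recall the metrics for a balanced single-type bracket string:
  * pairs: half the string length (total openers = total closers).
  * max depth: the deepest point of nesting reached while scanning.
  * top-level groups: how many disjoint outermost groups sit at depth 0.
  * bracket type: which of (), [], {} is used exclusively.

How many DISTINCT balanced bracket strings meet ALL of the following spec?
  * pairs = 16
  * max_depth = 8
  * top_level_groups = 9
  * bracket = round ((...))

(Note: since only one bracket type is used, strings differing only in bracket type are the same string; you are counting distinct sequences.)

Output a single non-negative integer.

Spec: pairs=16 depth=8 groups=9
Count(depth <= 8) = 95931
Count(depth <= 7) = 95922
Count(depth == 8) = 95931 - 95922 = 9

Answer: 9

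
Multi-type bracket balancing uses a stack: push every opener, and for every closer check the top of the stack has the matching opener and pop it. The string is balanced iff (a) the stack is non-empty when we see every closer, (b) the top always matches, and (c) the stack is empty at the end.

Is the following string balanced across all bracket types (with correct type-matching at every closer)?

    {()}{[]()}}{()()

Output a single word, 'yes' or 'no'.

Answer: no

Derivation:
pos 0: push '{'; stack = {
pos 1: push '('; stack = {(
pos 2: ')' matches '('; pop; stack = {
pos 3: '}' matches '{'; pop; stack = (empty)
pos 4: push '{'; stack = {
pos 5: push '['; stack = {[
pos 6: ']' matches '['; pop; stack = {
pos 7: push '('; stack = {(
pos 8: ')' matches '('; pop; stack = {
pos 9: '}' matches '{'; pop; stack = (empty)
pos 10: saw closer '}' but stack is empty → INVALID
Verdict: unmatched closer '}' at position 10 → no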